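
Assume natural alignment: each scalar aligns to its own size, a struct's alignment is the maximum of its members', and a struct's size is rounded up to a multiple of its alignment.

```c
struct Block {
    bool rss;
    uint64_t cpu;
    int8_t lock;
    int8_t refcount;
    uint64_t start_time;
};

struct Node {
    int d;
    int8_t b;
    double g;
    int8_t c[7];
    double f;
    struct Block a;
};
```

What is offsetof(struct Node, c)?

Block: rss at 0 (size 1, align 1) → ends 1; pad 7 to align 8 for cpu; cpu at 8 (size 8, align 8) → ends 16; lock at 16 (size 1, align 1) → ends 17; refcount at 17 (size 1, align 1) → ends 18; pad 6 to align 8 for start_time; start_time at 24 (size 8, align 8) → ends 32; total 32 bytes, alignment 8
d at 0 (size 4, align 4) → ends 4
b at 4 (size 1, align 1) → ends 5
pad 3 to align 8 for g
g at 8 (size 8, align 8) → ends 16
c at 16 (size 7, align 1) → ends 23

16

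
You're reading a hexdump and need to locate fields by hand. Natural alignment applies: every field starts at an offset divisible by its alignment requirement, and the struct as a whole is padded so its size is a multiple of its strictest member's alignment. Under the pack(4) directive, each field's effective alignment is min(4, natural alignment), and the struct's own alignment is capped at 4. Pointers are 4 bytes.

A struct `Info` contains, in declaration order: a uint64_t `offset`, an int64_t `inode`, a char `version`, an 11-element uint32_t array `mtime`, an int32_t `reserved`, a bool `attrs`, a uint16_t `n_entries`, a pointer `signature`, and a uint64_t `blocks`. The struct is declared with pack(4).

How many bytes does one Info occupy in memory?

offset at 0 (size 8, align 4) → ends 8
inode at 8 (size 8, align 4) → ends 16
version at 16 (size 1, align 1) → ends 17
pad 3 to align 4 for mtime
mtime at 20 (size 44, align 4) → ends 64
reserved at 64 (size 4, align 4) → ends 68
attrs at 68 (size 1, align 1) → ends 69
pad 1 to align 2 for n_entries
n_entries at 70 (size 2, align 2) → ends 72
signature at 72 (size 4, align 4) → ends 76
blocks at 76 (size 8, align 4) → ends 84
total 84 bytes, alignment 4

84 bytes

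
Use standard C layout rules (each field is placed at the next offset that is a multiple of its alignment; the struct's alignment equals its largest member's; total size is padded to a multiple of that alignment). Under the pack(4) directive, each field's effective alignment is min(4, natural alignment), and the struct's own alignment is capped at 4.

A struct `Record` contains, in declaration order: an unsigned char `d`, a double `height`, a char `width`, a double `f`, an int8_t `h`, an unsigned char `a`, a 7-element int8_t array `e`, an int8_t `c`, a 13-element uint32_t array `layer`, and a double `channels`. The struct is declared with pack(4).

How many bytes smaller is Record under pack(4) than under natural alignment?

8

natural layout:
  d at 0 (size 1, align 1) → ends 1
  pad 7 to align 8 for height
  height at 8 (size 8, align 8) → ends 16
  width at 16 (size 1, align 1) → ends 17
  pad 7 to align 8 for f
  f at 24 (size 8, align 8) → ends 32
  h at 32 (size 1, align 1) → ends 33
  a at 33 (size 1, align 1) → ends 34
  e at 34 (size 7, align 1) → ends 41
  c at 41 (size 1, align 1) → ends 42
  pad 2 to align 4 for layer
  layer at 44 (size 52, align 4) → ends 96
  channels at 96 (size 8, align 8) → ends 104
  total 104 bytes, alignment 8
packed(4) layout:
  d at 0 (size 1, align 1) → ends 1
  pad 3 to align 4 for height
  height at 4 (size 8, align 4) → ends 12
  width at 12 (size 1, align 1) → ends 13
  pad 3 to align 4 for f
  f at 16 (size 8, align 4) → ends 24
  h at 24 (size 1, align 1) → ends 25
  a at 25 (size 1, align 1) → ends 26
  e at 26 (size 7, align 1) → ends 33
  c at 33 (size 1, align 1) → ends 34
  pad 2 to align 4 for layer
  layer at 36 (size 52, align 4) → ends 88
  channels at 88 (size 8, align 4) → ends 96
  total 96 bytes, alignment 4
104 − 96 = 8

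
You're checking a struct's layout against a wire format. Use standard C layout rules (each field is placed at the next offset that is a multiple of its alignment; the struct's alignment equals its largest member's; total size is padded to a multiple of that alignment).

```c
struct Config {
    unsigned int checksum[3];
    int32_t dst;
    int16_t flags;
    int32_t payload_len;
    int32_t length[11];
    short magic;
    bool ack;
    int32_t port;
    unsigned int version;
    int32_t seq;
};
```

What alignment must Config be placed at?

4

member alignments: checksum=4, dst=4, flags=2, payload_len=4, length=4, magic=2, ack=1, port=4, version=4, seq=4
max = 4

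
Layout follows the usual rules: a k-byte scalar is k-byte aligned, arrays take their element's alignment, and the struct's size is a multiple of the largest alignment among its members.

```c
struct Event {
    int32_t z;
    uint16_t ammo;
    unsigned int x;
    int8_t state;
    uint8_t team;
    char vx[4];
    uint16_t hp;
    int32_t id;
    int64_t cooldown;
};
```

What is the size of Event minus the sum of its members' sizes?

2

@0: z [4B, align 4] → 4
@4: ammo [2B, align 2] → 6
+2 pad (align 4)
@8: x [4B, align 4] → 12
@12: state [1B, align 1] → 13
@13: team [1B, align 1] → 14
@14: vx [4B, align 1] → 18
@18: hp [2B, align 2] → 20
@20: id [4B, align 4] → 24
@24: cooldown [8B, align 8] → 32
size 32, align 8
data bytes 30, size 32 → padding 2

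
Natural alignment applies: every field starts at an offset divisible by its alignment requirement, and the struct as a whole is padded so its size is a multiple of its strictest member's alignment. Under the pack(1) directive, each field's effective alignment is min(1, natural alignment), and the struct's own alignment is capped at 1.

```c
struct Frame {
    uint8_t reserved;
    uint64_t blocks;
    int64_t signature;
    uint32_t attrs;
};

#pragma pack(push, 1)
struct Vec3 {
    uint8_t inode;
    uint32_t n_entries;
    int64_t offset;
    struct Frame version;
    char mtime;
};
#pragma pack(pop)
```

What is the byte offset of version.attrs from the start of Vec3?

Frame: reserved at 0 (size 1, align 1) → ends 1; pad 7 to align 8 for blocks; blocks at 8 (size 8, align 8) → ends 16; signature at 16 (size 8, align 8) → ends 24; attrs at 24 (size 4, align 4) → ends 28; tail pad 4 to reach multiple of 8; total 32 bytes, alignment 8
inode at 0 (size 1, align 1) → ends 1
n_entries at 1 (size 4, align 1) → ends 5
offset at 5 (size 8, align 1) → ends 13
version at 13 (size 32, align 1) → ends 45
within Frame: attrs at 24
13 + 24 = 37

37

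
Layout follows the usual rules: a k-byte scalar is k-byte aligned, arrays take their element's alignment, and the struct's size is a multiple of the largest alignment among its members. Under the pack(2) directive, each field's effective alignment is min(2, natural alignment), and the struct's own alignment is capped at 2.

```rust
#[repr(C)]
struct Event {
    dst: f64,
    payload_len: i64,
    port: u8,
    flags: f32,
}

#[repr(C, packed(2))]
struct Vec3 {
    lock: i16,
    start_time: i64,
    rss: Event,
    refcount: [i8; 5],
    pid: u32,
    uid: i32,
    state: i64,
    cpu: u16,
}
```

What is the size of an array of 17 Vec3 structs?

986

Event: @0: dst [8B, align 8] → 8; @8: payload_len [8B, align 8] → 16; @16: port [1B, align 1] → 17; +3 pad (align 4); @20: flags [4B, align 4] → 24; size 24, align 8
@0: lock [2B, align 2] → 2
@2: start_time [8B, align 2] → 10
@10: rss [24B, align 2] → 34
@34: refcount [5B, align 1] → 39
+1 pad (align 2)
@40: pid [4B, align 2] → 44
@44: uid [4B, align 2] → 48
@48: state [8B, align 2] → 56
@56: cpu [2B, align 2] → 58
size 58, align 2
array of 17: 17 × 58 = 986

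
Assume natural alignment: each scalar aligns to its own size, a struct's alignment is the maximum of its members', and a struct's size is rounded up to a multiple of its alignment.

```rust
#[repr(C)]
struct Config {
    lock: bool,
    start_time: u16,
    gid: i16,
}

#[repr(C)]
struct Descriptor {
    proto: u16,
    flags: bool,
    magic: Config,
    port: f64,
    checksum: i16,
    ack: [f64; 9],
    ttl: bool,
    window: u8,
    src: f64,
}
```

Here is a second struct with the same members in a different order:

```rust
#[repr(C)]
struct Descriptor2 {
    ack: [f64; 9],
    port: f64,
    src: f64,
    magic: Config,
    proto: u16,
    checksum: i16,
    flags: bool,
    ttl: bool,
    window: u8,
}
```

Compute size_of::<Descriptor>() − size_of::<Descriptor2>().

Config: 0..1  lock  (1B, 1-aligned); 1..2  -- padding (1B); 2..4  start_time  (2B, 2-aligned); 4..6  gid  (2B, 2-aligned); sizeof = 6, alignof = 2
0..2  proto  (2B, 2-aligned)
2..3  flags  (1B, 1-aligned)
3..4  -- padding (1B)
4..10  magic  (6B, 2-aligned)
10..16  -- padding (6B)
16..24  port  (8B, 8-aligned)
24..26  checksum  (2B, 2-aligned)
26..32  -- padding (6B)
32..104  ack  (72B, 8-aligned)
104..105  ttl  (1B, 1-aligned)
105..106  window  (1B, 1-aligned)
106..112  -- padding (6B)
112..120  src  (8B, 8-aligned)
sizeof = 120, alignof = 8
— Descriptor2 —
0..72  ack  (72B, 8-aligned)
72..80  port  (8B, 8-aligned)
80..88  src  (8B, 8-aligned)
88..94  magic  (6B, 2-aligned)
94..96  proto  (2B, 2-aligned)
96..98  checksum  (2B, 2-aligned)
98..99  flags  (1B, 1-aligned)
99..100  ttl  (1B, 1-aligned)
100..101  window  (1B, 1-aligned)
101..104  -- tail padding (3B)
sizeof = 104, alignof = 8
120 − 104 = 16

16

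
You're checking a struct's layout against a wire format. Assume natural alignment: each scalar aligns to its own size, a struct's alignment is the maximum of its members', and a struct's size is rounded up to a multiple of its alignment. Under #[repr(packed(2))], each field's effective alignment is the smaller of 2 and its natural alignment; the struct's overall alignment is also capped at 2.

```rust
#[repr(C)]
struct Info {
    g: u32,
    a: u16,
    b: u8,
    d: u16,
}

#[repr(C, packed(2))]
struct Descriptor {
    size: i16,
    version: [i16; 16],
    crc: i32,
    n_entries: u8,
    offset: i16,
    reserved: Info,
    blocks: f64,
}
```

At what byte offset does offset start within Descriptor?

40

Info: g at 0 (size 4, align 4) → ends 4; a at 4 (size 2, align 2) → ends 6; b at 6 (size 1, align 1) → ends 7; pad 1 to align 2 for d; d at 8 (size 2, align 2) → ends 10; tail pad 2 to reach multiple of 4; total 12 bytes, alignment 4
size at 0 (size 2, align 2) → ends 2
version at 2 (size 32, align 2) → ends 34
crc at 34 (size 4, align 2) → ends 38
n_entries at 38 (size 1, align 1) → ends 39
pad 1 to align 2 for offset
offset at 40 (size 2, align 2) → ends 42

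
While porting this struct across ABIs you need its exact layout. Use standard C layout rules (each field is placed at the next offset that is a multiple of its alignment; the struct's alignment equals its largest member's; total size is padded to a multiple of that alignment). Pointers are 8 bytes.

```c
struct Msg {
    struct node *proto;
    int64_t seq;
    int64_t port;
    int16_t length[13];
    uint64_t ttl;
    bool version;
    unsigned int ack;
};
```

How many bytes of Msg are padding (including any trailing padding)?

9

0..8  proto  (8B, 8-aligned)
8..16  seq  (8B, 8-aligned)
16..24  port  (8B, 8-aligned)
24..50  length  (26B, 2-aligned)
50..56  -- padding (6B)
56..64  ttl  (8B, 8-aligned)
64..65  version  (1B, 1-aligned)
65..68  -- padding (3B)
68..72  ack  (4B, 4-aligned)
sizeof = 72, alignof = 8
data bytes 63, size 72 → padding 9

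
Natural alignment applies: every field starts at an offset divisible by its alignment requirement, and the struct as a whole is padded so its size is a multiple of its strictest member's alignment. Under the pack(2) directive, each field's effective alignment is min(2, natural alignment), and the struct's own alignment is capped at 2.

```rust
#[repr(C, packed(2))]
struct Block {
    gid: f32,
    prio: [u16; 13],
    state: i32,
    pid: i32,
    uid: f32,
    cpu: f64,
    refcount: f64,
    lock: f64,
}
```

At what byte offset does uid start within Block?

0..4  gid  (4B, 2-aligned)
4..30  prio  (26B, 2-aligned)
30..34  state  (4B, 2-aligned)
34..38  pid  (4B, 2-aligned)
38..42  uid  (4B, 2-aligned)

38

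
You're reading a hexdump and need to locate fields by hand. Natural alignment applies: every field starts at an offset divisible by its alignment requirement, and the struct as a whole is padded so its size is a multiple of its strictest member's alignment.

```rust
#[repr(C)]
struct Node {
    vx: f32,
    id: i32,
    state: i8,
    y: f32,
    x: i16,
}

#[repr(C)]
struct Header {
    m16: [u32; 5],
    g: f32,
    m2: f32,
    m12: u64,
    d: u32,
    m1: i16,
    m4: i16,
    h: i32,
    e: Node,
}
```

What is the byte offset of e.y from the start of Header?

64

Node: @0: vx [4B, align 4] → 4; @4: id [4B, align 4] → 8; @8: state [1B, align 1] → 9; +3 pad (align 4); @12: y [4B, align 4] → 16; @16: x [2B, align 2] → 18; +2 tail pad (align 4); size 20, align 4
@0: m16 [20B, align 4] → 20
@20: g [4B, align 4] → 24
@24: m2 [4B, align 4] → 28
+4 pad (align 8)
@32: m12 [8B, align 8] → 40
@40: d [4B, align 4] → 44
@44: m1 [2B, align 2] → 46
@46: m4 [2B, align 2] → 48
@48: h [4B, align 4] → 52
@52: e [20B, align 4] → 72
within Node: y at 12
52 + 12 = 64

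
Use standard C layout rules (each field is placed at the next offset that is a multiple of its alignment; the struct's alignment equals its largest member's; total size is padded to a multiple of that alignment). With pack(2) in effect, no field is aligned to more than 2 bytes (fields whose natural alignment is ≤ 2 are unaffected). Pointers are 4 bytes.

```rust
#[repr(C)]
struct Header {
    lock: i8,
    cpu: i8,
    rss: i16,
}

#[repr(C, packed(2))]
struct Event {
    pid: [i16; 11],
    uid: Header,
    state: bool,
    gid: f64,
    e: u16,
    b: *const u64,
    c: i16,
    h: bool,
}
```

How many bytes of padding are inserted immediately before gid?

1

Header: 0..1  lock  (1B, 1-aligned); 1..2  cpu  (1B, 1-aligned); 2..4  rss  (2B, 2-aligned); sizeof = 4, alignof = 2
0..22  pid  (22B, 2-aligned)
22..26  uid  (4B, 2-aligned)
26..27  state  (1B, 1-aligned)
27..28  -- padding (1B)
28..36  gid  (8B, 2-aligned)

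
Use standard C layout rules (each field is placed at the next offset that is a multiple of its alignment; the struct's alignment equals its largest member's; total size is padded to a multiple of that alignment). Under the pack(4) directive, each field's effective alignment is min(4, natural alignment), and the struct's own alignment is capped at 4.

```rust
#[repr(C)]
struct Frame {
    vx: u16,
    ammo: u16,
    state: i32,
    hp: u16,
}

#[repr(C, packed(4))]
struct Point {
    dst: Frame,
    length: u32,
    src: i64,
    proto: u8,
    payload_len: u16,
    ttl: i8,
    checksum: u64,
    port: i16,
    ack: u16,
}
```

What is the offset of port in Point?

40

Frame: @0: vx [2B, align 2] → 2; @2: ammo [2B, align 2] → 4; @4: state [4B, align 4] → 8; @8: hp [2B, align 2] → 10; +2 tail pad (align 4); size 12, align 4
@0: dst [12B, align 4] → 12
@12: length [4B, align 4] → 16
@16: src [8B, align 4] → 24
@24: proto [1B, align 1] → 25
+1 pad (align 2)
@26: payload_len [2B, align 2] → 28
@28: ttl [1B, align 1] → 29
+3 pad (align 4)
@32: checksum [8B, align 4] → 40
@40: port [2B, align 2] → 42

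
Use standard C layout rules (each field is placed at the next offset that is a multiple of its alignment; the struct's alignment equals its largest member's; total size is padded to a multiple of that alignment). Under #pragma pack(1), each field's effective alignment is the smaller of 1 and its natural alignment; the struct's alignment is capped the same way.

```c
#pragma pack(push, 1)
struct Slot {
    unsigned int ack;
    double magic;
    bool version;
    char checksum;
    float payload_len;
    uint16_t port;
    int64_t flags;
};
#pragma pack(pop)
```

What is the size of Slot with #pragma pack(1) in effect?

ack at 0 (size 4, align 1) → ends 4
magic at 4 (size 8, align 1) → ends 12
version at 12 (size 1, align 1) → ends 13
checksum at 13 (size 1, align 1) → ends 14
payload_len at 14 (size 4, align 1) → ends 18
port at 18 (size 2, align 1) → ends 20
flags at 20 (size 8, align 1) → ends 28
total 28 bytes, alignment 1

28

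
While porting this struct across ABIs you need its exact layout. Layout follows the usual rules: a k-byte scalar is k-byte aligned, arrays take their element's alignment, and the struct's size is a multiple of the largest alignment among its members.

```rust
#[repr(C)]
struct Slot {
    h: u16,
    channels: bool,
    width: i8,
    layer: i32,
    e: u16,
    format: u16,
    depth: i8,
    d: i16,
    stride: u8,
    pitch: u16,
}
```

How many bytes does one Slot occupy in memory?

20 bytes

@0: h [2B, align 2] → 2
@2: channels [1B, align 1] → 3
@3: width [1B, align 1] → 4
@4: layer [4B, align 4] → 8
@8: e [2B, align 2] → 10
@10: format [2B, align 2] → 12
@12: depth [1B, align 1] → 13
+1 pad (align 2)
@14: d [2B, align 2] → 16
@16: stride [1B, align 1] → 17
+1 pad (align 2)
@18: pitch [2B, align 2] → 20
size 20, align 4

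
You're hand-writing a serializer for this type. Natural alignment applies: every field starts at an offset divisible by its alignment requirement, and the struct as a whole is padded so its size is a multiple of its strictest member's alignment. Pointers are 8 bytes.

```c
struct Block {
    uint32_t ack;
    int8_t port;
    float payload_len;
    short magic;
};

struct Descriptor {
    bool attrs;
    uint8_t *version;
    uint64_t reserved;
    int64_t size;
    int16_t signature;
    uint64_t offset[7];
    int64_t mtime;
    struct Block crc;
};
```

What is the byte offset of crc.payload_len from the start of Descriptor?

112

Block: ack at 0 (size 4, align 4) → ends 4; port at 4 (size 1, align 1) → ends 5; pad 3 to align 4 for payload_len; payload_len at 8 (size 4, align 4) → ends 12; magic at 12 (size 2, align 2) → ends 14; tail pad 2 to reach multiple of 4; total 16 bytes, alignment 4
attrs at 0 (size 1, align 1) → ends 1
pad 7 to align 8 for version
version at 8 (size 8, align 8) → ends 16
reserved at 16 (size 8, align 8) → ends 24
size at 24 (size 8, align 8) → ends 32
signature at 32 (size 2, align 2) → ends 34
pad 6 to align 8 for offset
offset at 40 (size 56, align 8) → ends 96
mtime at 96 (size 8, align 8) → ends 104
crc at 104 (size 16, align 4) → ends 120
within Block: payload_len at 8
104 + 8 = 112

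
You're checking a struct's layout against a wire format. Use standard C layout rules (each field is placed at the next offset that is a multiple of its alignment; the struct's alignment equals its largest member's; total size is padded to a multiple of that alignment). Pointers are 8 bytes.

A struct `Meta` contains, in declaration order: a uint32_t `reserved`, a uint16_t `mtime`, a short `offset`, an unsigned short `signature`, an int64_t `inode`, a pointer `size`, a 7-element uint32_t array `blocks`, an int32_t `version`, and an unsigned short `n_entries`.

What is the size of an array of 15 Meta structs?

0..4  reserved  (4B, 4-aligned)
4..6  mtime  (2B, 2-aligned)
6..8  offset  (2B, 2-aligned)
8..10  signature  (2B, 2-aligned)
10..16  -- padding (6B)
16..24  inode  (8B, 8-aligned)
24..32  size  (8B, 8-aligned)
32..60  blocks  (28B, 4-aligned)
60..64  version  (4B, 4-aligned)
64..66  n_entries  (2B, 2-aligned)
66..72  -- tail padding (6B)
sizeof = 72, alignof = 8
array of 15: 15 × 72 = 1080

1080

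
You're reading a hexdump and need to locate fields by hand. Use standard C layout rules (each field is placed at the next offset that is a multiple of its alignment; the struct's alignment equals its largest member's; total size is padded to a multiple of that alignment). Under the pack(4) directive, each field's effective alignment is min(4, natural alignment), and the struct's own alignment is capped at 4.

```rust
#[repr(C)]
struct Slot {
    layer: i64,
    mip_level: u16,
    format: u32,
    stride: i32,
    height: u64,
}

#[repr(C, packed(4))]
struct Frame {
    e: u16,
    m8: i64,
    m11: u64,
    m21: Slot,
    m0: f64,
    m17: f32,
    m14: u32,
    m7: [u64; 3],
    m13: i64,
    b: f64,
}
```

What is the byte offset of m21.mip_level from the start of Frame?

28

Slot: @0: layer [8B, align 8] → 8; @8: mip_level [2B, align 2] → 10; +2 pad (align 4); @12: format [4B, align 4] → 16; @16: stride [4B, align 4] → 20; +4 pad (align 8); @24: height [8B, align 8] → 32; size 32, align 8
@0: e [2B, align 2] → 2
+2 pad (align 4)
@4: m8 [8B, align 4] → 12
@12: m11 [8B, align 4] → 20
@20: m21 [32B, align 4] → 52
within Slot: mip_level at 8
20 + 8 = 28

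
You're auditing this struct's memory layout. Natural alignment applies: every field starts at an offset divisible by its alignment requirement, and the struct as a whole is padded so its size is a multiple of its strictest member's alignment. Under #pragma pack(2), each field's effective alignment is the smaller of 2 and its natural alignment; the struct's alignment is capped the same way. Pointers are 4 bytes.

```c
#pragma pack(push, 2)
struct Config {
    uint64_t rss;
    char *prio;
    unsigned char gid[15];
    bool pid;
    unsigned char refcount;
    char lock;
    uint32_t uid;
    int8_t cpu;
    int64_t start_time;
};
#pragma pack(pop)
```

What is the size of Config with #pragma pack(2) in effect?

44

0..8  rss  (8B, 2-aligned)
8..12  prio  (4B, 2-aligned)
12..27  gid  (15B, 1-aligned)
27..28  pid  (1B, 1-aligned)
28..29  refcount  (1B, 1-aligned)
29..30  lock  (1B, 1-aligned)
30..34  uid  (4B, 2-aligned)
34..35  cpu  (1B, 1-aligned)
35..36  -- padding (1B)
36..44  start_time  (8B, 2-aligned)
sizeof = 44, alignof = 2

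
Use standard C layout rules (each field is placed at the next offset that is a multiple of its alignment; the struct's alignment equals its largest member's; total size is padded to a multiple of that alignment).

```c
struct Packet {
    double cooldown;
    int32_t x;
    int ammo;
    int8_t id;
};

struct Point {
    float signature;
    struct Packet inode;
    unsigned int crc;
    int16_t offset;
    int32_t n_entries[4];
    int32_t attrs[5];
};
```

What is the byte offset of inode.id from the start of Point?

24

Packet: 0..8  cooldown  (8B, 8-aligned); 8..12  x  (4B, 4-aligned); 12..16  ammo  (4B, 4-aligned); 16..17  id  (1B, 1-aligned); 17..24  -- tail padding (7B); sizeof = 24, alignof = 8
0..4  signature  (4B, 4-aligned)
4..8  -- padding (4B)
8..32  inode  (24B, 8-aligned)
within Packet: id at 16
8 + 16 = 24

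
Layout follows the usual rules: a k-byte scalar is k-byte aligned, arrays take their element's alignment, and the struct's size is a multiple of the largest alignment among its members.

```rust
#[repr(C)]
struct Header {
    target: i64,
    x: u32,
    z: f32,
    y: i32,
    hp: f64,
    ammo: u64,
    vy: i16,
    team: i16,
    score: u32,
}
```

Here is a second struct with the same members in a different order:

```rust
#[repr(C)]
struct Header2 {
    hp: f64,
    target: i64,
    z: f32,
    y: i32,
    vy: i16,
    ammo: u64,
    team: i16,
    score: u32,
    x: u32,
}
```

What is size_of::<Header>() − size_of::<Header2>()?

-8

@0: target [8B, align 8] → 8
@8: x [4B, align 4] → 12
@12: z [4B, align 4] → 16
@16: y [4B, align 4] → 20
+4 pad (align 8)
@24: hp [8B, align 8] → 32
@32: ammo [8B, align 8] → 40
@40: vy [2B, align 2] → 42
@42: team [2B, align 2] → 44
@44: score [4B, align 4] → 48
size 48, align 8
— Header2 —
@0: hp [8B, align 8] → 8
@8: target [8B, align 8] → 16
@16: z [4B, align 4] → 20
@20: y [4B, align 4] → 24
@24: vy [2B, align 2] → 26
+6 pad (align 8)
@32: ammo [8B, align 8] → 40
@40: team [2B, align 2] → 42
+2 pad (align 4)
@44: score [4B, align 4] → 48
@48: x [4B, align 4] → 52
+4 tail pad (align 8)
size 56, align 8
48 − 56 = -8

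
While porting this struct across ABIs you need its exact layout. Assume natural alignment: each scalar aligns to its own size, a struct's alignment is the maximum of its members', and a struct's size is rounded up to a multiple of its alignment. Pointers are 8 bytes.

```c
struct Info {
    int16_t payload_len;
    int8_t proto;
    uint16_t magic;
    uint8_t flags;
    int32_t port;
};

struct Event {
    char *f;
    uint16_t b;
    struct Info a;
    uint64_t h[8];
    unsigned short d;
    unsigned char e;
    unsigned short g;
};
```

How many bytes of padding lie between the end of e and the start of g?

Info: payload_len at 0 (size 2, align 2) → ends 2; proto at 2 (size 1, align 1) → ends 3; pad 1 to align 2 for magic; magic at 4 (size 2, align 2) → ends 6; flags at 6 (size 1, align 1) → ends 7; pad 1 to align 4 for port; port at 8 (size 4, align 4) → ends 12; total 12 bytes, alignment 4
f at 0 (size 8, align 8) → ends 8
b at 8 (size 2, align 2) → ends 10
pad 2 to align 4 for a
a at 12 (size 12, align 4) → ends 24
h at 24 (size 64, align 8) → ends 88
d at 88 (size 2, align 2) → ends 90
e at 90 (size 1, align 1) → ends 91
pad 1 to align 2 for g
g at 92 (size 2, align 2) → ends 94

1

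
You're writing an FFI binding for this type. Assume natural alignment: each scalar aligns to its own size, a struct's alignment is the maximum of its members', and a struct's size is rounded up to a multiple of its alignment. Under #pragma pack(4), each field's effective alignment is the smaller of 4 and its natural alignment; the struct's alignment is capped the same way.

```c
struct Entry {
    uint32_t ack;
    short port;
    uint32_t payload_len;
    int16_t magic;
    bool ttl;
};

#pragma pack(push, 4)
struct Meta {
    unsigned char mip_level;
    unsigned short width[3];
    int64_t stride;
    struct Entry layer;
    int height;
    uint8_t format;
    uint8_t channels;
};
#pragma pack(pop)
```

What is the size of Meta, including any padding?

40 bytes

Entry: @0: ack [4B, align 4] → 4; @4: port [2B, align 2] → 6; +2 pad (align 4); @8: payload_len [4B, align 4] → 12; @12: magic [2B, align 2] → 14; @14: ttl [1B, align 1] → 15; +1 tail pad (align 4); size 16, align 4
@0: mip_level [1B, align 1] → 1
+1 pad (align 2)
@2: width [6B, align 2] → 8
@8: stride [8B, align 4] → 16
@16: layer [16B, align 4] → 32
@32: height [4B, align 4] → 36
@36: format [1B, align 1] → 37
@37: channels [1B, align 1] → 38
+2 tail pad (align 4)
size 40, align 4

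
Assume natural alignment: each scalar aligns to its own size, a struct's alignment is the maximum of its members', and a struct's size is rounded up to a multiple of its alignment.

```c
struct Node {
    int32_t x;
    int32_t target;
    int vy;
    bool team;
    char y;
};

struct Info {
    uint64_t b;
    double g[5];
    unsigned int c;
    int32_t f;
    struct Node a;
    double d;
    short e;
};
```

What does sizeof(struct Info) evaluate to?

Node: 0..4  x  (4B, 4-aligned); 4..8  target  (4B, 4-aligned); 8..12  vy  (4B, 4-aligned); 12..13  team  (1B, 1-aligned); 13..14  y  (1B, 1-aligned); 14..16  -- tail padding (2B); sizeof = 16, alignof = 4
0..8  b  (8B, 8-aligned)
8..48  g  (40B, 8-aligned)
48..52  c  (4B, 4-aligned)
52..56  f  (4B, 4-aligned)
56..72  a  (16B, 4-aligned)
72..80  d  (8B, 8-aligned)
80..82  e  (2B, 2-aligned)
82..88  -- tail padding (6B)
sizeof = 88, alignof = 8

88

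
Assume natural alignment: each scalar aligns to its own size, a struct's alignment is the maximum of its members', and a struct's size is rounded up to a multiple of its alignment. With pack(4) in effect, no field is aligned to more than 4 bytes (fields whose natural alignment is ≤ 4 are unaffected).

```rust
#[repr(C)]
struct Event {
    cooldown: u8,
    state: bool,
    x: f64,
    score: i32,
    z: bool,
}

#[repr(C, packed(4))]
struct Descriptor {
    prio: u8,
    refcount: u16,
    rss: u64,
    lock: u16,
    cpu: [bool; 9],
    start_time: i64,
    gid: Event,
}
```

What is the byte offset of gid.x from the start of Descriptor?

Event: @0: cooldown [1B, align 1] → 1; @1: state [1B, align 1] → 2; +6 pad (align 8); @8: x [8B, align 8] → 16; @16: score [4B, align 4] → 20; @20: z [1B, align 1] → 21; +3 tail pad (align 8); size 24, align 8
@0: prio [1B, align 1] → 1
+1 pad (align 2)
@2: refcount [2B, align 2] → 4
@4: rss [8B, align 4] → 12
@12: lock [2B, align 2] → 14
@14: cpu [9B, align 1] → 23
+1 pad (align 4)
@24: start_time [8B, align 4] → 32
@32: gid [24B, align 4] → 56
within Event: x at 8
32 + 8 = 40

40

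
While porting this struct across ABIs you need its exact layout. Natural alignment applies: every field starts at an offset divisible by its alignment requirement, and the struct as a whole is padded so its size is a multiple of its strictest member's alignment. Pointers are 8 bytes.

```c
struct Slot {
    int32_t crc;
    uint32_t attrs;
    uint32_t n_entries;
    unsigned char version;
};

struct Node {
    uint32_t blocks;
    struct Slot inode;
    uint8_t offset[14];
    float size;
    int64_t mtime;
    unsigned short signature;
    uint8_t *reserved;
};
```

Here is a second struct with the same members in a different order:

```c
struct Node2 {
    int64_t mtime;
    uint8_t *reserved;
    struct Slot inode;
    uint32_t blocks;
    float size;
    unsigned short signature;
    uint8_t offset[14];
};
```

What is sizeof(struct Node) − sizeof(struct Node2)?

8

Slot: 0..4  crc  (4B, 4-aligned); 4..8  attrs  (4B, 4-aligned); 8..12  n_entries  (4B, 4-aligned); 12..13  version  (1B, 1-aligned); 13..16  -- tail padding (3B); sizeof = 16, alignof = 4
0..4  blocks  (4B, 4-aligned)
4..20  inode  (16B, 4-aligned)
20..34  offset  (14B, 1-aligned)
34..36  -- padding (2B)
36..40  size  (4B, 4-aligned)
40..48  mtime  (8B, 8-aligned)
48..50  signature  (2B, 2-aligned)
50..56  -- padding (6B)
56..64  reserved  (8B, 8-aligned)
sizeof = 64, alignof = 8
— Node2 —
0..8  mtime  (8B, 8-aligned)
8..16  reserved  (8B, 8-aligned)
16..32  inode  (16B, 4-aligned)
32..36  blocks  (4B, 4-aligned)
36..40  size  (4B, 4-aligned)
40..42  signature  (2B, 2-aligned)
42..56  offset  (14B, 1-aligned)
sizeof = 56, alignof = 8
64 − 56 = 8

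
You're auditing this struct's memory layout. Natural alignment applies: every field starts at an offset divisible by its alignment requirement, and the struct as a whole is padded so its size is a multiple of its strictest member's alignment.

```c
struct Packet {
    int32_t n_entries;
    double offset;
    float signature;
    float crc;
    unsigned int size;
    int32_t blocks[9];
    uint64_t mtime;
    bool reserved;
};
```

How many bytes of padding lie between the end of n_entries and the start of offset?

4

n_entries at 0 (size 4, align 4) → ends 4
pad 4 to align 8 for offset
offset at 8 (size 8, align 8) → ends 16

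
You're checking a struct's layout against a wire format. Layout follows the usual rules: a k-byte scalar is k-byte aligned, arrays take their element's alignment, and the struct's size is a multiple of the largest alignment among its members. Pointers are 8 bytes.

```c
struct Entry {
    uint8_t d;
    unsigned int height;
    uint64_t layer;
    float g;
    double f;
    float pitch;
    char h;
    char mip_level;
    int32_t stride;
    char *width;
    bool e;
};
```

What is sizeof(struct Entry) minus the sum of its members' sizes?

20

@0: d [1B, align 1] → 1
+3 pad (align 4)
@4: height [4B, align 4] → 8
@8: layer [8B, align 8] → 16
@16: g [4B, align 4] → 20
+4 pad (align 8)
@24: f [8B, align 8] → 32
@32: pitch [4B, align 4] → 36
@36: h [1B, align 1] → 37
@37: mip_level [1B, align 1] → 38
+2 pad (align 4)
@40: stride [4B, align 4] → 44
+4 pad (align 8)
@48: width [8B, align 8] → 56
@56: e [1B, align 1] → 57
+7 tail pad (align 8)
size 64, align 8
data bytes 44, size 64 → padding 20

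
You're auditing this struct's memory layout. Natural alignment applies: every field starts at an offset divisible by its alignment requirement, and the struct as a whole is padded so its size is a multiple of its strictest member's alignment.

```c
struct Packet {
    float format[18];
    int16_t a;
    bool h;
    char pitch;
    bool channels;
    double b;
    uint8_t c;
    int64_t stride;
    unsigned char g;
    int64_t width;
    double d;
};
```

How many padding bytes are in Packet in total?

format at 0 (size 72, align 4) → ends 72
a at 72 (size 2, align 2) → ends 74
h at 74 (size 1, align 1) → ends 75
pitch at 75 (size 1, align 1) → ends 76
channels at 76 (size 1, align 1) → ends 77
pad 3 to align 8 for b
b at 80 (size 8, align 8) → ends 88
c at 88 (size 1, align 1) → ends 89
pad 7 to align 8 for stride
stride at 96 (size 8, align 8) → ends 104
g at 104 (size 1, align 1) → ends 105
pad 7 to align 8 for width
width at 112 (size 8, align 8) → ends 120
d at 120 (size 8, align 8) → ends 128
total 128 bytes, alignment 8
data bytes 111, size 128 → padding 17

17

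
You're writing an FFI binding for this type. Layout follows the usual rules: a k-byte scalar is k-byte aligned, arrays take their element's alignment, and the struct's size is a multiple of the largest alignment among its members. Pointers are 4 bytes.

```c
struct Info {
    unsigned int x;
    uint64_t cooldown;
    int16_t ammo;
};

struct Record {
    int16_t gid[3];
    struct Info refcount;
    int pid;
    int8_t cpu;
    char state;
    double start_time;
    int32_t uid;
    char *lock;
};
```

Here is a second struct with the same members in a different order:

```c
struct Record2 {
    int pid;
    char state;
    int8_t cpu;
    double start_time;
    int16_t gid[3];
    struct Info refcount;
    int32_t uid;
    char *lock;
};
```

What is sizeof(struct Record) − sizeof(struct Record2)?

0

Info: @0: x [4B, align 4] → 4; +4 pad (align 8); @8: cooldown [8B, align 8] → 16; @16: ammo [2B, align 2] → 18; +6 tail pad (align 8); size 24, align 8
@0: gid [6B, align 2] → 6
+2 pad (align 8)
@8: refcount [24B, align 8] → 32
@32: pid [4B, align 4] → 36
@36: cpu [1B, align 1] → 37
@37: state [1B, align 1] → 38
+2 pad (align 8)
@40: start_time [8B, align 8] → 48
@48: uid [4B, align 4] → 52
@52: lock [4B, align 4] → 56
size 56, align 8
— Record2 —
@0: pid [4B, align 4] → 4
@4: state [1B, align 1] → 5
@5: cpu [1B, align 1] → 6
+2 pad (align 8)
@8: start_time [8B, align 8] → 16
@16: gid [6B, align 2] → 22
+2 pad (align 8)
@24: refcount [24B, align 8] → 48
@48: uid [4B, align 4] → 52
@52: lock [4B, align 4] → 56
size 56, align 8
56 − 56 = 0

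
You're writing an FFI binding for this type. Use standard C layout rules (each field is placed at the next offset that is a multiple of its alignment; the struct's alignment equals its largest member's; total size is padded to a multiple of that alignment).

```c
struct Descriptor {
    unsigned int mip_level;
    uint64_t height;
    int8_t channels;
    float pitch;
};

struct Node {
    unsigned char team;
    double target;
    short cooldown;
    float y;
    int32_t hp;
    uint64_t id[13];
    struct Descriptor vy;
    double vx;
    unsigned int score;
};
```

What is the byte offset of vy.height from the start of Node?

144

Descriptor: mip_level at 0 (size 4, align 4) → ends 4; pad 4 to align 8 for height; height at 8 (size 8, align 8) → ends 16; channels at 16 (size 1, align 1) → ends 17; pad 3 to align 4 for pitch; pitch at 20 (size 4, align 4) → ends 24; total 24 bytes, alignment 8
team at 0 (size 1, align 1) → ends 1
pad 7 to align 8 for target
target at 8 (size 8, align 8) → ends 16
cooldown at 16 (size 2, align 2) → ends 18
pad 2 to align 4 for y
y at 20 (size 4, align 4) → ends 24
hp at 24 (size 4, align 4) → ends 28
pad 4 to align 8 for id
id at 32 (size 104, align 8) → ends 136
vy at 136 (size 24, align 8) → ends 160
within Descriptor: height at 8
136 + 8 = 144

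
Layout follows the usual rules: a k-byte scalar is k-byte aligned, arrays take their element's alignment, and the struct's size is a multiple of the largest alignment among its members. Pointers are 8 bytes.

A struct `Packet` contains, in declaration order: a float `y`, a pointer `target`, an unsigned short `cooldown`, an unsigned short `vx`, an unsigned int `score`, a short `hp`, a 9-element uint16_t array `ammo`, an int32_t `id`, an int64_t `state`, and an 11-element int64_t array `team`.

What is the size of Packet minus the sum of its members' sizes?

0..4  y  (4B, 4-aligned)
4..8  -- padding (4B)
8..16  target  (8B, 8-aligned)
16..18  cooldown  (2B, 2-aligned)
18..20  vx  (2B, 2-aligned)
20..24  score  (4B, 4-aligned)
24..26  hp  (2B, 2-aligned)
26..44  ammo  (18B, 2-aligned)
44..48  id  (4B, 4-aligned)
48..56  state  (8B, 8-aligned)
56..144  team  (88B, 8-aligned)
sizeof = 144, alignof = 8
data bytes 140, size 144 → padding 4

4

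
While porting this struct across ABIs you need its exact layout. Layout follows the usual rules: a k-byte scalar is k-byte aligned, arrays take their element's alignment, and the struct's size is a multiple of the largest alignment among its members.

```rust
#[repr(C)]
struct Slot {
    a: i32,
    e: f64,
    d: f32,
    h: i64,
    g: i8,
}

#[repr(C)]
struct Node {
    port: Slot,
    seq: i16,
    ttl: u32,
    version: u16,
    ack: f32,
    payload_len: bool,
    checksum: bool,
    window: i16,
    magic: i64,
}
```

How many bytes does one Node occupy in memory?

72 bytes

Slot: 0..4  a  (4B, 4-aligned); 4..8  -- padding (4B); 8..16  e  (8B, 8-aligned); 16..20  d  (4B, 4-aligned); 20..24  -- padding (4B); 24..32  h  (8B, 8-aligned); 32..33  g  (1B, 1-aligned); 33..40  -- tail padding (7B); sizeof = 40, alignof = 8
0..40  port  (40B, 8-aligned)
40..42  seq  (2B, 2-aligned)
42..44  -- padding (2B)
44..48  ttl  (4B, 4-aligned)
48..50  version  (2B, 2-aligned)
50..52  -- padding (2B)
52..56  ack  (4B, 4-aligned)
56..57  payload_len  (1B, 1-aligned)
57..58  checksum  (1B, 1-aligned)
58..60  window  (2B, 2-aligned)
60..64  -- padding (4B)
64..72  magic  (8B, 8-aligned)
sizeof = 72, alignof = 8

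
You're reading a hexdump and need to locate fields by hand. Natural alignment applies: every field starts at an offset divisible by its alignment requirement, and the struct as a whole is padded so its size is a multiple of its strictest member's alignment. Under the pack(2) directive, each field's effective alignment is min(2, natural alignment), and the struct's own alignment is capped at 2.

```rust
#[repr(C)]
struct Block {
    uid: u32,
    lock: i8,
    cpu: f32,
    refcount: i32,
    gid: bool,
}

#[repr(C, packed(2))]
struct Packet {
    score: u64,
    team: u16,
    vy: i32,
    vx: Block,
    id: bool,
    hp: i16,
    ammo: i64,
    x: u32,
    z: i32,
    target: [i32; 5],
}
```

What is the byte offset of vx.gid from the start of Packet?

30

Block: uid at 0 (size 4, align 4) → ends 4; lock at 4 (size 1, align 1) → ends 5; pad 3 to align 4 for cpu; cpu at 8 (size 4, align 4) → ends 12; refcount at 12 (size 4, align 4) → ends 16; gid at 16 (size 1, align 1) → ends 17; tail pad 3 to reach multiple of 4; total 20 bytes, alignment 4
score at 0 (size 8, align 2) → ends 8
team at 8 (size 2, align 2) → ends 10
vy at 10 (size 4, align 2) → ends 14
vx at 14 (size 20, align 2) → ends 34
within Block: gid at 16
14 + 16 = 30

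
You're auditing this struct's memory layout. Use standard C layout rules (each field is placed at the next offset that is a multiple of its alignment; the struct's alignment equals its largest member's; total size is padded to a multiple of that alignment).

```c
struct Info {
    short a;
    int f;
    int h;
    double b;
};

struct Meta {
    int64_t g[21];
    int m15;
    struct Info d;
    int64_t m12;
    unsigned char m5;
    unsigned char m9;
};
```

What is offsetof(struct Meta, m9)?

Info: @0: a [2B, align 2] → 2; +2 pad (align 4); @4: f [4B, align 4] → 8; @8: h [4B, align 4] → 12; +4 pad (align 8); @16: b [8B, align 8] → 24; size 24, align 8
@0: g [168B, align 8] → 168
@168: m15 [4B, align 4] → 172
+4 pad (align 8)
@176: d [24B, align 8] → 200
@200: m12 [8B, align 8] → 208
@208: m5 [1B, align 1] → 209
@209: m9 [1B, align 1] → 210

209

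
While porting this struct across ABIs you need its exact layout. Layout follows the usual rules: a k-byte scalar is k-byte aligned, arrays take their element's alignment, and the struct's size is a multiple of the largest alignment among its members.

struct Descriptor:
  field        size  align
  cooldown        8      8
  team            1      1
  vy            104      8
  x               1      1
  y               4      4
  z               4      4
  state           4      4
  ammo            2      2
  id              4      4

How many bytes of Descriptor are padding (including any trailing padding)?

12

cooldown at 0 (size 8, align 8) → ends 8
team at 8 (size 1, align 1) → ends 9
pad 7 to align 8 for vy
vy at 16 (size 104, align 8) → ends 120
x at 120 (size 1, align 1) → ends 121
pad 3 to align 4 for y
y at 124 (size 4, align 4) → ends 128
z at 128 (size 4, align 4) → ends 132
state at 132 (size 4, align 4) → ends 136
ammo at 136 (size 2, align 2) → ends 138
pad 2 to align 4 for id
id at 140 (size 4, align 4) → ends 144
total 144 bytes, alignment 8
data bytes 132, size 144 → padding 12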